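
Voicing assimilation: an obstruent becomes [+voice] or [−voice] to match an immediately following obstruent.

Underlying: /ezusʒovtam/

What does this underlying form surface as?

/s/ before /ʒ/ (voiced) → [z]
/v/ before /t/ (voiceless) → [f]

[ezuzʒoftam]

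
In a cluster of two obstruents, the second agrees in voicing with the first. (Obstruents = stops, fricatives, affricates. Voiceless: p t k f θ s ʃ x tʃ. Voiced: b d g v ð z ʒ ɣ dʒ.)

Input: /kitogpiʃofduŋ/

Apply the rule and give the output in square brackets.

[kitogbiʃoftuŋ]

/p/ after /g/ (voiced) → [b]
/d/ after /f/ (voiceless) → [t]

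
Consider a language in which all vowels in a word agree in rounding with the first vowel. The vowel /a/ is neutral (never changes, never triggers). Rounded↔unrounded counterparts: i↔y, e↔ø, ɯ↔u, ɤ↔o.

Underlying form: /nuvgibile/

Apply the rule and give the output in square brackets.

/i/ harmonizes with /u/ ([+round]) → [y]
/i/ harmonizes with /u/ ([+round]) → [y]
/e/ harmonizes with /u/ ([+round]) → [ø]

[nuvgybylø]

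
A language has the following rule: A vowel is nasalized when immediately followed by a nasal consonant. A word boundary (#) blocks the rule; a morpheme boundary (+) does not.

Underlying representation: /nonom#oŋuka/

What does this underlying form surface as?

/o/ before nasal /n/ → [õ]
/o/ before nasal /m/ → [õ]
/o/ before nasal /ŋ/ → [õ]

[nõnõm#õŋuka]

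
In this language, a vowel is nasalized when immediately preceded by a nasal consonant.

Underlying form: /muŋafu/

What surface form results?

/u/ after nasal /m/ → [ũ]
/a/ after nasal /ŋ/ → [ã]

[mũŋãfu]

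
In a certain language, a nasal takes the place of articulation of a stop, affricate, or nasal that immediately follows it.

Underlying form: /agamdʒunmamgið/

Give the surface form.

[agaɲdʒummaŋgið]

/m/ before /dʒ/ (palatal) → [ɲ]
/n/ before /m/ (labial) → [m]
/m/ before /g/ (velar) → [ŋ]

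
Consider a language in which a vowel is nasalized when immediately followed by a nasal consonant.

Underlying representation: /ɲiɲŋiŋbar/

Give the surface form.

/i/ before nasal /ɲ/ → [ĩ]
/i/ before nasal /ŋ/ → [ĩ]

[ɲĩɲŋĩŋbar]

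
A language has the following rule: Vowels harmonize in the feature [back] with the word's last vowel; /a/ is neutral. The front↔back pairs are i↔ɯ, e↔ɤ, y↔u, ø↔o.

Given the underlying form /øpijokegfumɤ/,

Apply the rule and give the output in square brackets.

/ø/ harmonizes with /ɤ/ ([+back]) → [o]
/i/ harmonizes with /ɤ/ ([+back]) → [ɯ]
/e/ harmonizes with /ɤ/ ([+back]) → [ɤ]

[opɯjokɤgfumɤ]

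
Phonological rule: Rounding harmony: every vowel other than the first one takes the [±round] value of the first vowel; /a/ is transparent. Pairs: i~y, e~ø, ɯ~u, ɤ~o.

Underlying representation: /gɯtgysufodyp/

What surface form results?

/y/ harmonizes with /ɯ/ ([-round]) → [i]
/u/ harmonizes with /ɯ/ ([-round]) → [ɯ]
/o/ harmonizes with /ɯ/ ([-round]) → [ɤ]
/y/ harmonizes with /ɯ/ ([-round]) → [i]

[gɯtgisɯfɤdip]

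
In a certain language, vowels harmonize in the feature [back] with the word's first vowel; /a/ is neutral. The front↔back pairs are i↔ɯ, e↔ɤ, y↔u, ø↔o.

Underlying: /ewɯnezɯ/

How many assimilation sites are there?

/ɯ/ harmonizes with /e/ ([-back]) → [i]
/ɯ/ harmonizes with /e/ ([-back]) → [i]
2 segments change.

2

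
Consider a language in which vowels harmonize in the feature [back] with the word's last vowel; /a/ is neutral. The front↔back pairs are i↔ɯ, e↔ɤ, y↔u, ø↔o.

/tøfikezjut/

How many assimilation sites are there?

3

/ø/ harmonizes with /u/ ([+back]) → [o]
/i/ harmonizes with /u/ ([+back]) → [ɯ]
/e/ harmonizes with /u/ ([+back]) → [ɤ]
3 segments change.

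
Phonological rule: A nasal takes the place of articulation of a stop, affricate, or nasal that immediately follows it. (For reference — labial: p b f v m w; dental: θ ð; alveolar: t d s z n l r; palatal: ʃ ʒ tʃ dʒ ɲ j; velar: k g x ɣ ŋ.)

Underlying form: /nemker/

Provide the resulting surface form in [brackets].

/m/ before /k/ (velar) → [ŋ]

[neŋker]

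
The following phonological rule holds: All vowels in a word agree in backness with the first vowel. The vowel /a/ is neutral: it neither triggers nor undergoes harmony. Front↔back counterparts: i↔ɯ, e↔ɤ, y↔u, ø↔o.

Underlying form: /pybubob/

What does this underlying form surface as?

[pybybøb]

/u/ harmonizes with /y/ ([-back]) → [y]
/o/ harmonizes with /y/ ([-back]) → [ø]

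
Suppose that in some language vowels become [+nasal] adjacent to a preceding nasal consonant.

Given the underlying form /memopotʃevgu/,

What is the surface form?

/e/ after nasal /m/ → [ẽ]
/o/ after nasal /m/ → [õ]

[mẽmõpotʃevgu]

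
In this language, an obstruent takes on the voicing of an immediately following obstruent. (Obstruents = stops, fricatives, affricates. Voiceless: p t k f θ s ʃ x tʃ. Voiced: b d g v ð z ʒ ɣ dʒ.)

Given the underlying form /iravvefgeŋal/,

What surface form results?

/f/ before /g/ (voiced) → [v]

[iravvevgeŋal]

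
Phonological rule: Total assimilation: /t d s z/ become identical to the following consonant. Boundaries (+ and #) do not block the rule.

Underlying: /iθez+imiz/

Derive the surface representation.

[iθez+imiz]

no segment meets the rule's conditions; no change.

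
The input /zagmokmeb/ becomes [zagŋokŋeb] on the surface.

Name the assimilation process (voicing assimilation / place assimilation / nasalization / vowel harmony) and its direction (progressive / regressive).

/m/→[ŋ] /m/→[ŋ].
Each target copies a feature from the preceding segment, so the direction is progressive.

place assimilation, progressive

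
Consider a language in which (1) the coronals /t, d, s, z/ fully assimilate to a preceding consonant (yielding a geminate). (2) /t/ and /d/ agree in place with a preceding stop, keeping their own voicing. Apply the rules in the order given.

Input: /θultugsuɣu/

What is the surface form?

[θullugguɣu]

Rule 1: /t/ after /l/ → [l] (total assimilation)
Rule 1: /s/ after /g/ → [g] (total assimilation)
After rule 1: θullugguɣu
Rule 2: no segment meets the rule's conditions; no change.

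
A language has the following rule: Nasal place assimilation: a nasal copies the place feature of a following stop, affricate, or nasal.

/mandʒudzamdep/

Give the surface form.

[maɲdʒudzandep]

/n/ before /dʒ/ (palatal) → [ɲ]
/m/ before /d/ (alveolar) → [n]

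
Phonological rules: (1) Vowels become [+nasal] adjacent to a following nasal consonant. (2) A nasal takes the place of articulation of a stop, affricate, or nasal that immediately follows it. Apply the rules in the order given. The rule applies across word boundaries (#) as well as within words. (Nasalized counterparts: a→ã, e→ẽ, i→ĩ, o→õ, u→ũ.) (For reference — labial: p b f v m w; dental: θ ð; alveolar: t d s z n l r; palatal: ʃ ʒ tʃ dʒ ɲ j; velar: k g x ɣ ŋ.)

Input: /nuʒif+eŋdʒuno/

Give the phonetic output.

[nuʒif+ẽɲdʒũno]

Rule 1: /e/ before nasal /ŋ/ → [ẽ]
Rule 1: /u/ before nasal /n/ → [ũ]
After rule 1: nuʒif+ẽŋdʒũno
Rule 2: /ŋ/ before /dʒ/ (palatal) → [ɲ]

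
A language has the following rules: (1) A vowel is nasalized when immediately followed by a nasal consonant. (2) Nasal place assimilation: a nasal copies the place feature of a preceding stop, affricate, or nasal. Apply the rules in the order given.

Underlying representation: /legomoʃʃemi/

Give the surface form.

Rule 1: /o/ before nasal /m/ → [õ]
Rule 1: /e/ before nasal /m/ → [ẽ]
After rule 1: legõmoʃʃẽmi
Rule 2: no segment meets the rule's conditions; no change.

[legõmoʃʃẽmi]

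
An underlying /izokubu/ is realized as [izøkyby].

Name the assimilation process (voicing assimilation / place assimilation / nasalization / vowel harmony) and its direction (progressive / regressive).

vowel harmony, progressive

/o/→[ø] /u/→[y] /u/→[y].
Vowels agree with the first vowel, so the harmony is progressive.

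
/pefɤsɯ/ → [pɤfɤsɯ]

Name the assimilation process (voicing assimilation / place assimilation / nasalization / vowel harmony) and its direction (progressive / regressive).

/e/→[ɤ].
Vowels agree with the last vowel, so the harmony is regressive.

vowel harmony, regressive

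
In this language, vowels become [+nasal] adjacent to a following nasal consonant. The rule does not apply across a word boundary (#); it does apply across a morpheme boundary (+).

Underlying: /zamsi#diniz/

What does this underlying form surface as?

/a/ before nasal /m/ → [ã]
/i/ before nasal /n/ → [ĩ]

[zãmsi#dĩniz]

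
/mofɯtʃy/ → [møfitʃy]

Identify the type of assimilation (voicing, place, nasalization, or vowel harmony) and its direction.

/o/→[ø] /ɯ/→[i].
Vowels agree with the last vowel, so the harmony is regressive.

vowel harmony, regressive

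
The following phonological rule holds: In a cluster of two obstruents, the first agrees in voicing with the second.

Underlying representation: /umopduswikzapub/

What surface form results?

[umobduswigzapub]

/p/ before /d/ (voiced) → [b]
/k/ before /z/ (voiced) → [g]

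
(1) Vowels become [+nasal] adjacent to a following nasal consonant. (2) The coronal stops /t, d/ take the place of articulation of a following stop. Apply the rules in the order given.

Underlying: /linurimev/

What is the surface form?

Rule 1: /i/ before nasal /n/ → [ĩ]
Rule 1: /i/ before nasal /m/ → [ĩ]
After rule 1: lĩnurĩmev
Rule 2: no segment meets the rule's conditions; no change.

[lĩnurĩmev]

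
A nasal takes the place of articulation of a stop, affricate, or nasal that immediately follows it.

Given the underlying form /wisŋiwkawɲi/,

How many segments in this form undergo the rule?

0

No segment meets the rule's conditions.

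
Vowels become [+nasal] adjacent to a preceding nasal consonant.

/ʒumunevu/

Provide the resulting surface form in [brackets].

[ʒumũnẽvu]

/u/ after nasal /m/ → [ũ]
/e/ after nasal /n/ → [ẽ]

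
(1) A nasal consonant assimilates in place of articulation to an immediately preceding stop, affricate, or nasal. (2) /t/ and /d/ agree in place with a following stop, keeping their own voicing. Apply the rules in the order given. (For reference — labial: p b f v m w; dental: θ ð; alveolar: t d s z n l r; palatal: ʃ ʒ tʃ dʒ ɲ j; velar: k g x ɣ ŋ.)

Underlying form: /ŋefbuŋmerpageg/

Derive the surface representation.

Rule 1: /m/ after /ŋ/ (velar) → [ŋ]
After rule 1: ŋefbuŋŋerpageg
Rule 2: no segment meets the rule's conditions; no change.

[ŋefbuŋŋerpageg]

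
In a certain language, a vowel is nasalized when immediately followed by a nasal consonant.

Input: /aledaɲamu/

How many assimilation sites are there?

2

/a/ before nasal /ɲ/ → [ã]
/a/ before nasal /m/ → [ã]
2 segments change.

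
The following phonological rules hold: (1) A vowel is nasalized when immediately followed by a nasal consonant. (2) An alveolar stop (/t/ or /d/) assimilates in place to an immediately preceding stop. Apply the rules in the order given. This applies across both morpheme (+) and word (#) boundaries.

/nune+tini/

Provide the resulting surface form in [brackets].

Rule 1: /u/ before nasal /n/ → [ũ]
Rule 1: /i/ before nasal /n/ → [ĩ]
After rule 1: nũne+tĩni
Rule 2: no segment meets the rule's conditions; no change.

[nũne+tĩni]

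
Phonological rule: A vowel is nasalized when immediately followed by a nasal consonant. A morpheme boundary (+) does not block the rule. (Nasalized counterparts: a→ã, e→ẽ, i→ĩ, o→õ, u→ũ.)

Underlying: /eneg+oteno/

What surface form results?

/e/ before nasal /n/ → [ẽ]
/e/ before nasal /n/ → [ẽ]

[ẽneg+otẽno]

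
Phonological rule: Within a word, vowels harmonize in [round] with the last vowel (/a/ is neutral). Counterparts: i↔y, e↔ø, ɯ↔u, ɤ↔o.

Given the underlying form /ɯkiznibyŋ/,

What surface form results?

/ɯ/ harmonizes with /y/ ([+round]) → [u]
/i/ harmonizes with /y/ ([+round]) → [y]
/i/ harmonizes with /y/ ([+round]) → [y]

[ukyznybyŋ]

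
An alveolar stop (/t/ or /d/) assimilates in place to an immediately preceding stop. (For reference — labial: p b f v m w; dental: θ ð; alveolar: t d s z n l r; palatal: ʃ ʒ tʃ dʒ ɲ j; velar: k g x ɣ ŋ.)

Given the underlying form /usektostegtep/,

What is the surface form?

/t/ after /k/ (velar) → [k]
/t/ after /g/ (velar) → [k]

[usekkostegkep]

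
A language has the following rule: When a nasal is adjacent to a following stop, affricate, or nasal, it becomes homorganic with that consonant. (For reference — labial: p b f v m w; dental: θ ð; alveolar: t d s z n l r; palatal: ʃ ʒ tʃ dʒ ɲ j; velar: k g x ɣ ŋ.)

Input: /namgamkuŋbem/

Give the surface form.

/m/ before /g/ (velar) → [ŋ]
/m/ before /k/ (velar) → [ŋ]
/ŋ/ before /b/ (labial) → [m]

[naŋgaŋkumbem]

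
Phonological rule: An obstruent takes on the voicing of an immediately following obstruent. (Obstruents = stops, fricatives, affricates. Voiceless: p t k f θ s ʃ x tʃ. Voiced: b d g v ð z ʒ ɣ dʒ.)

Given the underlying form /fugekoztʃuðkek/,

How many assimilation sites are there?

/z/ before /tʃ/ (voiceless) → [s]
/ð/ before /k/ (voiceless) → [θ]
2 segments change.

2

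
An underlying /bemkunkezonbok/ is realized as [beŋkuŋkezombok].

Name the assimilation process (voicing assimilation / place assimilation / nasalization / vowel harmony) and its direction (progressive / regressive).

/m/→[ŋ] /n/→[ŋ] /n/→[m].
Each target copies a feature from the following segment, so the direction is regressive.

place assimilation, regressive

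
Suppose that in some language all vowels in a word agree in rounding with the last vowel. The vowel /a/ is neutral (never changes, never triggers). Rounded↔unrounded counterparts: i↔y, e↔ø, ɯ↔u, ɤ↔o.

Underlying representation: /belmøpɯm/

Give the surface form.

/ø/ harmonizes with /ɯ/ ([-round]) → [e]

[belmepɯm]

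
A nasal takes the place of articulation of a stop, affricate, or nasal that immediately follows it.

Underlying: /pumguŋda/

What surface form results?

[puŋgunda]

/m/ before /g/ (velar) → [ŋ]
/ŋ/ before /d/ (alveolar) → [n]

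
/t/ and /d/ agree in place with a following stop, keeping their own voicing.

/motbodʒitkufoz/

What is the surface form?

/t/ before /b/ (labial) → [p]
/t/ before /k/ (velar) → [k]

[mopbodʒikkufoz]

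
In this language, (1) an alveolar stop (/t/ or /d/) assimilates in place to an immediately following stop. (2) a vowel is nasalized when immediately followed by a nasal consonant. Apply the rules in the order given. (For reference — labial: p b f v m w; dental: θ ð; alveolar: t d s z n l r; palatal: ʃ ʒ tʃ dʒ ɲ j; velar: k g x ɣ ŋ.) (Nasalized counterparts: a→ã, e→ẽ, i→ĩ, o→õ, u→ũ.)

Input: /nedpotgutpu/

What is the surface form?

Rule 1: /d/ before /p/ (labial) → [b]
Rule 1: /t/ before /g/ (velar) → [k]
Rule 1: /t/ before /p/ (labial) → [p]
After rule 1: nebpokguppu
Rule 2: no segment meets the rule's conditions; no change.

[nebpokguppu]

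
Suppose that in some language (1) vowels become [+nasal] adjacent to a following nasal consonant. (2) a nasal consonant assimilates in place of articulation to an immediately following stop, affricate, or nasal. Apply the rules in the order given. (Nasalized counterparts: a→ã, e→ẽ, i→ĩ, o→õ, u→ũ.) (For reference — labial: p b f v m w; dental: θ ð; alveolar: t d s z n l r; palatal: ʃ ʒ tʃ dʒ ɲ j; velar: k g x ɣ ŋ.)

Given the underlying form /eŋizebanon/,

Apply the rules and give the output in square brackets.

[ẽŋizebãnõn]

Rule 1: /e/ before nasal /ŋ/ → [ẽ]
Rule 1: /a/ before nasal /n/ → [ã]
Rule 1: /o/ before nasal /n/ → [õ]
After rule 1: ẽŋizebãnõn
Rule 2: no segment meets the rule's conditions; no change.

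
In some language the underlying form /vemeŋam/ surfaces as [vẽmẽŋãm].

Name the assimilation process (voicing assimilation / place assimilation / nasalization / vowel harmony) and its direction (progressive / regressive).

/e/→[ẽ] /e/→[ẽ] /a/→[ã].
Each target copies a feature from the following segment, so the direction is regressive.

nasalization, regressive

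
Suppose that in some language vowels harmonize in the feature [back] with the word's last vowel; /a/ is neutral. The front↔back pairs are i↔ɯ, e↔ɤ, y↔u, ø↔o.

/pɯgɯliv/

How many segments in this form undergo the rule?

/ɯ/ harmonizes with /i/ ([-back]) → [i]
/ɯ/ harmonizes with /i/ ([-back]) → [i]
2 segments change.

2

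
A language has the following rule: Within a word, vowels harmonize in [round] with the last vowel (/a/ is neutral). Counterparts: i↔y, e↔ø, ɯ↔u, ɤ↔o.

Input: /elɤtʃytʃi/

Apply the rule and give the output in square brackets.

/y/ harmonizes with /i/ ([-round]) → [i]

[elɤtʃitʃi]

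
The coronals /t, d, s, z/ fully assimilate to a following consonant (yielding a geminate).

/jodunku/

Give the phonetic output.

[jodunku]

no segment meets the rule's conditions; no change.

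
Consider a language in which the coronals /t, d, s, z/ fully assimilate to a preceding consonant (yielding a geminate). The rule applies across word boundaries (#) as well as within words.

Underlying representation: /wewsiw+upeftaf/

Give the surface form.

[wewwiw+upeffaf]

/s/ after /w/ → [w] (total assimilation)
/t/ after /f/ → [f] (total assimilation)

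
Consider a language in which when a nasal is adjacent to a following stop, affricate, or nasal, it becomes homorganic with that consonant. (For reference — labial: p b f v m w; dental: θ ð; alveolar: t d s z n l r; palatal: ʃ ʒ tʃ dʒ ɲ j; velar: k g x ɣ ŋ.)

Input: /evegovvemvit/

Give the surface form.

no segment meets the rule's conditions; no change.

[evegovvemvit]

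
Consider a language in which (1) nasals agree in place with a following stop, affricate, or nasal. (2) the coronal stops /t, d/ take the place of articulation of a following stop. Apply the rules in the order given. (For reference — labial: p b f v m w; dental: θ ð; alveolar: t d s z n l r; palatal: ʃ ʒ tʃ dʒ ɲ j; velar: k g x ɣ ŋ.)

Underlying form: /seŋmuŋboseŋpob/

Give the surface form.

[semmumbosempob]

Rule 1: /ŋ/ before /m/ (labial) → [m]
Rule 1: /ŋ/ before /b/ (labial) → [m]
Rule 1: /ŋ/ before /p/ (labial) → [m]
After rule 1: semmumbosempob
Rule 2: no segment meets the rule's conditions; no change.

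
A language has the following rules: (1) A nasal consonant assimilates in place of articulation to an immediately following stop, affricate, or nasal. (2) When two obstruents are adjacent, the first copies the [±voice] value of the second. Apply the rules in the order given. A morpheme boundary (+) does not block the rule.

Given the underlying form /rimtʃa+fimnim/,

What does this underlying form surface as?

Rule 1: /m/ before /tʃ/ (palatal) → [ɲ]
Rule 1: /m/ before /n/ (alveolar) → [n]
After rule 1: riɲtʃa+finnim
Rule 2: no segment meets the rule's conditions; no change.

[riɲtʃa+finnim]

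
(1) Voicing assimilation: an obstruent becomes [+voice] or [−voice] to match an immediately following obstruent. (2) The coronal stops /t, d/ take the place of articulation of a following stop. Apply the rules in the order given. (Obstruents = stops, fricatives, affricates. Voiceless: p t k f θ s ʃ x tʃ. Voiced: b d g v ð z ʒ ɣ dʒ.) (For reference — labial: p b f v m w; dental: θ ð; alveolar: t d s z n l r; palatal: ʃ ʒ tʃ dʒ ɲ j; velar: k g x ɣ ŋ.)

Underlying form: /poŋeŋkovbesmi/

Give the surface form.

[poŋeŋkovbesmi]

Rule 1: no segment meets the rule's conditions; no change.
After rule 1: poŋeŋkovbesmi
Rule 2: no segment meets the rule's conditions; no change.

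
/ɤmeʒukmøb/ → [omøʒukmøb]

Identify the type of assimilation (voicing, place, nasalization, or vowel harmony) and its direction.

vowel harmony, regressive

/ɤ/→[o] /e/→[ø].
Vowels agree with the last vowel, so the harmony is regressive.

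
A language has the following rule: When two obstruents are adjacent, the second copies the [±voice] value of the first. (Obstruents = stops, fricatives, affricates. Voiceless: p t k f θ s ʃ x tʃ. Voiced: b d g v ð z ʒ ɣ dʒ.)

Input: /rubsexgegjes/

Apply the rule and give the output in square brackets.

/s/ after /b/ (voiced) → [z]
/g/ after /x/ (voiceless) → [k]

[rubzexkegjes]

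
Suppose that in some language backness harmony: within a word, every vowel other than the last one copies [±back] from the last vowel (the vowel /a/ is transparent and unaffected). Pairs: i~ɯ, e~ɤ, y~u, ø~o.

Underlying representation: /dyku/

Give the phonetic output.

/y/ harmonizes with /u/ ([+back]) → [u]

[duku]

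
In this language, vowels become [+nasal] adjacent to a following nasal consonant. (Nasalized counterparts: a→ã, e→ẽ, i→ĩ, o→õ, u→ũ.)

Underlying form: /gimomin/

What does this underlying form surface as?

[gĩmõmĩn]

/i/ before nasal /m/ → [ĩ]
/o/ before nasal /m/ → [õ]
/i/ before nasal /n/ → [ĩ]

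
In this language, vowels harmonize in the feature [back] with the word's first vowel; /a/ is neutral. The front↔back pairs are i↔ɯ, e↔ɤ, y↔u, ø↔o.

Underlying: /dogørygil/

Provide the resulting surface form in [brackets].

[dogorugɯl]

/ø/ harmonizes with /o/ ([+back]) → [o]
/y/ harmonizes with /o/ ([+back]) → [u]
/i/ harmonizes with /o/ ([+back]) → [ɯ]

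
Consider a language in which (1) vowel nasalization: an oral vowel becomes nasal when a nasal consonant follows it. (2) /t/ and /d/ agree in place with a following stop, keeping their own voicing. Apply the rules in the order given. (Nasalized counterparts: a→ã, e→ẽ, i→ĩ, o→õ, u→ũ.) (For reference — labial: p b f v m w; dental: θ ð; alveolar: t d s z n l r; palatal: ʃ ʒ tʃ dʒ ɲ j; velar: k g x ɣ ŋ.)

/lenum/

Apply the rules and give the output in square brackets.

Rule 1: /e/ before nasal /n/ → [ẽ]
Rule 1: /u/ before nasal /m/ → [ũ]
After rule 1: lẽnũm
Rule 2: no segment meets the rule's conditions; no change.

[lẽnũm]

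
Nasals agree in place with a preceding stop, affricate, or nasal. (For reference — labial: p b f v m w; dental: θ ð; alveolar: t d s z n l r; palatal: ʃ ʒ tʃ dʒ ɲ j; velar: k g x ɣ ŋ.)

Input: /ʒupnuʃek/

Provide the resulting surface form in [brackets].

[ʒupmuʃek]

/n/ after /p/ (labial) → [m]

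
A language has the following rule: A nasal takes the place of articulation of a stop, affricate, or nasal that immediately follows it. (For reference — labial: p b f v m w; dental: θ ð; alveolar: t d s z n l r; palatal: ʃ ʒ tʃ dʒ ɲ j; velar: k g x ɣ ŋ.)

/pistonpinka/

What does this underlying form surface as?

[pistompiŋka]

/n/ before /p/ (labial) → [m]
/n/ before /k/ (velar) → [ŋ]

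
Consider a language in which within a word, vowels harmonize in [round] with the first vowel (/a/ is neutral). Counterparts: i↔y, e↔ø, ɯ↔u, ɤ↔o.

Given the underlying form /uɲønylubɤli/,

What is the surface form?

[uɲønyluboly]

/ɤ/ harmonizes with /u/ ([+round]) → [o]
/i/ harmonizes with /u/ ([+round]) → [y]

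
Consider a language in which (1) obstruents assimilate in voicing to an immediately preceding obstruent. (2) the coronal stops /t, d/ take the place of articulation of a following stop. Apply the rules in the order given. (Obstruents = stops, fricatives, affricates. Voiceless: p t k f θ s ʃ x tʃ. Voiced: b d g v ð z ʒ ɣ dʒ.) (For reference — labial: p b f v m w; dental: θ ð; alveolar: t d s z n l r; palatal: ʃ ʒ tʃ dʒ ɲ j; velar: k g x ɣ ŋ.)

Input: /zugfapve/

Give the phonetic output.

[zugvapfe]

Rule 1: /f/ after /g/ (voiced) → [v]
Rule 1: /v/ after /p/ (voiceless) → [f]
After rule 1: zugvapfe
Rule 2: no segment meets the rule's conditions; no change.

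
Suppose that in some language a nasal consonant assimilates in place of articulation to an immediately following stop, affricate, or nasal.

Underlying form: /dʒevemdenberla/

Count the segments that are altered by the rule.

2

/m/ before /d/ (alveolar) → [n]
/n/ before /b/ (labial) → [m]
2 segments change.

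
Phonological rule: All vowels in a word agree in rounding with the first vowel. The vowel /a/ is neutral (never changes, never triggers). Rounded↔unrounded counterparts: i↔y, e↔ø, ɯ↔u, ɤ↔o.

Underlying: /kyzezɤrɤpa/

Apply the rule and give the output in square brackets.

/e/ harmonizes with /y/ ([+round]) → [ø]
/ɤ/ harmonizes with /y/ ([+round]) → [o]
/ɤ/ harmonizes with /y/ ([+round]) → [o]

[kyzøzoropa]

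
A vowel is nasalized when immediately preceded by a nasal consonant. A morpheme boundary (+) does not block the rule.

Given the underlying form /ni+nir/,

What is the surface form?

/i/ after nasal /n/ → [ĩ]
/i/ after nasal /n/ → [ĩ]

[nĩ+nĩr]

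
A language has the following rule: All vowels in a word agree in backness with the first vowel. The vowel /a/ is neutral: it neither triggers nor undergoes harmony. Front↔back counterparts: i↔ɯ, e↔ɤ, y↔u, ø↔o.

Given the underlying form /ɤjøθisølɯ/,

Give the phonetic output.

/ø/ harmonizes with /ɤ/ ([+back]) → [o]
/i/ harmonizes with /ɤ/ ([+back]) → [ɯ]
/ø/ harmonizes with /ɤ/ ([+back]) → [o]

[ɤjoθɯsolɯ]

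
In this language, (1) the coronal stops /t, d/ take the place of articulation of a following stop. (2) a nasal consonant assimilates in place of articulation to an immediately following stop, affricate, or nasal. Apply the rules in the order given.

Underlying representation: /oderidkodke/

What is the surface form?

Rule 1: /d/ before /k/ (velar) → [g]
Rule 1: /d/ before /k/ (velar) → [g]
After rule 1: oderigkogke
Rule 2: no segment meets the rule's conditions; no change.

[oderigkogke]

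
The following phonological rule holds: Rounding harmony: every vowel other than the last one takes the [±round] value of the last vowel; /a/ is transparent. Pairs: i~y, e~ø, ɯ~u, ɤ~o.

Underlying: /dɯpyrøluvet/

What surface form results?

/y/ harmonizes with /e/ ([-round]) → [i]
/ø/ harmonizes with /e/ ([-round]) → [e]
/u/ harmonizes with /e/ ([-round]) → [ɯ]

[dɯpirelɯvet]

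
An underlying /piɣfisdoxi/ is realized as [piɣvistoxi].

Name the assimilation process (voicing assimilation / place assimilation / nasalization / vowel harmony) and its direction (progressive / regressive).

/f/→[v] /d/→[t].
Each target copies a feature from the preceding segment, so the direction is progressive.

voicing assimilation, progressive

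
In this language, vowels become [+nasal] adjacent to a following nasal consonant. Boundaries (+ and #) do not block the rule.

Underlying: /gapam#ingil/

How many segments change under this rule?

2

/a/ before nasal /m/ → [ã]
/i/ before nasal /n/ → [ĩ]
2 segments change.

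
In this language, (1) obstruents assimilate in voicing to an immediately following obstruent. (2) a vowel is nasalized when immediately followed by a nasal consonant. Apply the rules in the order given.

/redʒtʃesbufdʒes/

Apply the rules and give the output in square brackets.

[retʃtʃezbuvdʒes]

Rule 1: /dʒ/ before /tʃ/ (voiceless) → [tʃ]
Rule 1: /s/ before /b/ (voiced) → [z]
Rule 1: /f/ before /dʒ/ (voiced) → [v]
After rule 1: retʃtʃezbuvdʒes
Rule 2: no segment meets the rule's conditions; no change.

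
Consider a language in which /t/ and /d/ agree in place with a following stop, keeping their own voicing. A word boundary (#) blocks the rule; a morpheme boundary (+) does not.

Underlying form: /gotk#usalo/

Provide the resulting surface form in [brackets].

[gokk#usalo]

/t/ before /k/ (velar) → [k]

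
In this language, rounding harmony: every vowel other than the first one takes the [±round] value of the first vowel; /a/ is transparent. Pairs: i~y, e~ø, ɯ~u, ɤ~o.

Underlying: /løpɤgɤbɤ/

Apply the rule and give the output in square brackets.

[løpogobo]

/ɤ/ harmonizes with /ø/ ([+round]) → [o]
/ɤ/ harmonizes with /ø/ ([+round]) → [o]
/ɤ/ harmonizes with /ø/ ([+round]) → [o]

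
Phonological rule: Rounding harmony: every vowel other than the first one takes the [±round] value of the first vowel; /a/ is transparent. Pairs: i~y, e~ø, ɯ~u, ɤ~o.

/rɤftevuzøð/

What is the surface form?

/u/ harmonizes with /ɤ/ ([-round]) → [ɯ]
/ø/ harmonizes with /ɤ/ ([-round]) → [e]

[rɤftevɯzeð]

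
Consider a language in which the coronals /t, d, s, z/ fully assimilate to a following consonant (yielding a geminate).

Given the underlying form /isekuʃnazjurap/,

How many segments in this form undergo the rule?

1

/z/ before /j/ → [j] (total assimilation)
1 segment changes.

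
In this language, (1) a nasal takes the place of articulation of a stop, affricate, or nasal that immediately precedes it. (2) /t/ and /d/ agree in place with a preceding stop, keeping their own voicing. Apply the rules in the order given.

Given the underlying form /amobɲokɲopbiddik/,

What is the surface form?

[amobmokŋopbiddik]

Rule 1: /ɲ/ after /b/ (labial) → [m]
Rule 1: /ɲ/ after /k/ (velar) → [ŋ]
After rule 1: amobmokŋopbiddik
Rule 2: no segment meets the rule's conditions; no change.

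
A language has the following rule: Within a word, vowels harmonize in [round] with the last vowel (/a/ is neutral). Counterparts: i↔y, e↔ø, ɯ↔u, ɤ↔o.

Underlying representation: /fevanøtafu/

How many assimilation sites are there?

/e/ harmonizes with /u/ ([+round]) → [ø]
1 segment changes.

1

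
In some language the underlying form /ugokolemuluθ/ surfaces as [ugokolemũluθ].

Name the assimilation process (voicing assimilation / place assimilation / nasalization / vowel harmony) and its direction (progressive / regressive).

nasalization, progressive

/u/→[ũ].
Each target copies a feature from the preceding segment, so the direction is progressive.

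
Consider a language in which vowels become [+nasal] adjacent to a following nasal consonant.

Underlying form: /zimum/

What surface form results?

[zĩmũm]

/i/ before nasal /m/ → [ĩ]
/u/ before nasal /m/ → [ũ]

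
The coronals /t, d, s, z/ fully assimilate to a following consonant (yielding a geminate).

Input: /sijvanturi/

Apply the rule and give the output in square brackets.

[sijvanturi]

no segment meets the rule's conditions; no change.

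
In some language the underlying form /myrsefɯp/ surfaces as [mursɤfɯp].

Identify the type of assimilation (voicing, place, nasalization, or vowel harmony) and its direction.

vowel harmony, regressive

/y/→[u] /e/→[ɤ].
Vowels agree with the last vowel, so the harmony is regressive.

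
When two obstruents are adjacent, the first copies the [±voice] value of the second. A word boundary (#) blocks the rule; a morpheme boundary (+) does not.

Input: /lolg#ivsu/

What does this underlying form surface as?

/v/ before /s/ (voiceless) → [f]

[lolg#ifsu]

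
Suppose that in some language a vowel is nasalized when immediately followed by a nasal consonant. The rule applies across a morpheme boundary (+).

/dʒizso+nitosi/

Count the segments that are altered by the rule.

1

/o/ before nasal /n/ → [õ]
1 segment changes.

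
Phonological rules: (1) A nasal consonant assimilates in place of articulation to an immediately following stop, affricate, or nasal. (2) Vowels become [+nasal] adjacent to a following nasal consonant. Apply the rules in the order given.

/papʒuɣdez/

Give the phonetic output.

Rule 1: no segment meets the rule's conditions; no change.
After rule 1: papʒuɣdez
Rule 2: no segment meets the rule's conditions; no change.

[papʒuɣdez]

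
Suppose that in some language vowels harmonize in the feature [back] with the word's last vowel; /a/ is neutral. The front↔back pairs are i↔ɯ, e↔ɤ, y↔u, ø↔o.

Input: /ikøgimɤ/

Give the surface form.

/i/ harmonizes with /ɤ/ ([+back]) → [ɯ]
/ø/ harmonizes with /ɤ/ ([+back]) → [o]
/i/ harmonizes with /ɤ/ ([+back]) → [ɯ]

[ɯkogɯmɤ]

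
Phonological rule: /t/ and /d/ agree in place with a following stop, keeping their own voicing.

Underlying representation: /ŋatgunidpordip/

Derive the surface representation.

[ŋakgunibpordip]

/t/ before /g/ (velar) → [k]
/d/ before /p/ (labial) → [b]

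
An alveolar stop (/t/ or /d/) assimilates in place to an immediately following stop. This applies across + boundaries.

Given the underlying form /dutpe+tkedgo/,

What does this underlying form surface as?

/t/ before /p/ (labial) → [p]
/t/ before /k/ (velar) → [k]
/d/ before /g/ (velar) → [g]

[duppe+kkeggo]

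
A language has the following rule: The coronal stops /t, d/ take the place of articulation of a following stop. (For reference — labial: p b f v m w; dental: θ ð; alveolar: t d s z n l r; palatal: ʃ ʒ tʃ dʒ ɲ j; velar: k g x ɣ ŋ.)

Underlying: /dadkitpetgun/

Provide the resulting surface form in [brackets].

[dagkippekgun]

/d/ before /k/ (velar) → [g]
/t/ before /p/ (labial) → [p]
/t/ before /g/ (velar) → [k]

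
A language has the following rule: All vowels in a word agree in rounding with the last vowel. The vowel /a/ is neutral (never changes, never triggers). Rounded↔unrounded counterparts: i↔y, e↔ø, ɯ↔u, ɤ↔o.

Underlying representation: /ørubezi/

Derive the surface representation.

[erɯbezi]

/ø/ harmonizes with /i/ ([-round]) → [e]
/u/ harmonizes with /i/ ([-round]) → [ɯ]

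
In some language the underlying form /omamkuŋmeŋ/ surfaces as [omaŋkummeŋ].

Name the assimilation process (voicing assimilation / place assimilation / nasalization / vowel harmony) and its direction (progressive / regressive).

/m/→[ŋ] /ŋ/→[m].
Each target copies a feature from the following segment, so the direction is regressive.

place assimilation, regressive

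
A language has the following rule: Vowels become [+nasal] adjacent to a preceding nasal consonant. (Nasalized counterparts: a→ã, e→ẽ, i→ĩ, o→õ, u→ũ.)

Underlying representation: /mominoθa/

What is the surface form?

[mõmĩnõθa]

/o/ after nasal /m/ → [õ]
/i/ after nasal /m/ → [ĩ]
/o/ after nasal /n/ → [õ]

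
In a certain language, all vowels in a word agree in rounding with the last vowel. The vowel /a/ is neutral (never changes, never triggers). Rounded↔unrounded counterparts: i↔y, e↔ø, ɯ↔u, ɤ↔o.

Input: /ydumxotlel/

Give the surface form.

[idɯmxɤtlel]

/y/ harmonizes with /e/ ([-round]) → [i]
/u/ harmonizes with /e/ ([-round]) → [ɯ]
/o/ harmonizes with /e/ ([-round]) → [ɤ]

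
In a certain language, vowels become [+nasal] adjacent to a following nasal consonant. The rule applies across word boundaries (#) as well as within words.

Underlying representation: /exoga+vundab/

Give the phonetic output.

/u/ before nasal /n/ → [ũ]

[exoga+vũndab]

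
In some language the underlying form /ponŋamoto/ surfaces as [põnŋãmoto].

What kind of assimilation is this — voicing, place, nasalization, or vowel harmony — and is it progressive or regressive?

/o/→[õ] /a/→[ã].
Each target copies a feature from the following segment, so the direction is regressive.

nasalization, regressive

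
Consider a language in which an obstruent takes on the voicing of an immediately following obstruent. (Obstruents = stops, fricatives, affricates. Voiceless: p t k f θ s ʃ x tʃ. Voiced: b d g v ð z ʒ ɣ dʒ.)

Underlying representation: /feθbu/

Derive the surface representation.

/θ/ before /b/ (voiced) → [ð]

[feðbu]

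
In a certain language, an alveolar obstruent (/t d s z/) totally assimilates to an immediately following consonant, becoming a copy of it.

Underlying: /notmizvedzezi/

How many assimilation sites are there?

/t/ before /m/ → [m] (total assimilation)
/z/ before /v/ → [v] (total assimilation)
/d/ before /z/ → [z] (total assimilation)
3 segments change.

3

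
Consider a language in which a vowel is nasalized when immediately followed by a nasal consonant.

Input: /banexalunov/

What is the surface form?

/a/ before nasal /n/ → [ã]
/u/ before nasal /n/ → [ũ]

[bãnexalũnov]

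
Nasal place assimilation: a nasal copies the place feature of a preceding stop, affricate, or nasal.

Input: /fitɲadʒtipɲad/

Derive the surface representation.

[fitnadʒtipmad]

/ɲ/ after /t/ (alveolar) → [n]
/ɲ/ after /p/ (labial) → [m]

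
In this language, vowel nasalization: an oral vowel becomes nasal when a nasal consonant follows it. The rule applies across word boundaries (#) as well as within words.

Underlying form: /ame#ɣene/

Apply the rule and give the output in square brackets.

/a/ before nasal /m/ → [ã]
/e/ before nasal /n/ → [ẽ]

[ãme#ɣẽne]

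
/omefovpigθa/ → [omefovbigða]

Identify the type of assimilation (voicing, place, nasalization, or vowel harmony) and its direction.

/p/→[b] /θ/→[ð].
Each target copies a feature from the preceding segment, so the direction is progressive.

voicing assimilation, progressive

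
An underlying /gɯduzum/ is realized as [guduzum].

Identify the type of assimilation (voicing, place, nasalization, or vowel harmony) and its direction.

vowel harmony, regressive

/ɯ/→[u].
Vowels agree with the last vowel, so the harmony is regressive.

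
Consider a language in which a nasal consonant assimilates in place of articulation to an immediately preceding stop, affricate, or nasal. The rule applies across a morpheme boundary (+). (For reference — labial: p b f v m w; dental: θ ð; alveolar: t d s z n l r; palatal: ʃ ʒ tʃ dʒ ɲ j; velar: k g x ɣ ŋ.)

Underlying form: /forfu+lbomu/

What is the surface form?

[forfu+lbomu]

no segment meets the rule's conditions; no change.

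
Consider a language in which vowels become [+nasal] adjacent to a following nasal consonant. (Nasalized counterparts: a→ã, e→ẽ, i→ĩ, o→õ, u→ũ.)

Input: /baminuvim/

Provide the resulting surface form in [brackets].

/a/ before nasal /m/ → [ã]
/i/ before nasal /n/ → [ĩ]
/i/ before nasal /m/ → [ĩ]

[bãmĩnuvĩm]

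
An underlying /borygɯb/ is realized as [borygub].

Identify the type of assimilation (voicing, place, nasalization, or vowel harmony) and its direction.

/ɯ/→[u].
Vowels agree with the first vowel, so the harmony is progressive.

vowel harmony, progressive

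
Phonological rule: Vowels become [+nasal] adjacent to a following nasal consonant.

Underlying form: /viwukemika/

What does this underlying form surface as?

[viwukẽmika]

/e/ before nasal /m/ → [ẽ]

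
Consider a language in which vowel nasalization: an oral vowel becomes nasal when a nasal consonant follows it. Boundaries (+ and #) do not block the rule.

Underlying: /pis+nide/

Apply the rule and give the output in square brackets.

[pis+nide]

no segment meets the rule's conditions; no change.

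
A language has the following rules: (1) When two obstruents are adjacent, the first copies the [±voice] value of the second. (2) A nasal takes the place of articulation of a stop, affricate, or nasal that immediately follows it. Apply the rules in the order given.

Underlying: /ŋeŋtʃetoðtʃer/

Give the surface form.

[ŋeɲtʃetoθtʃer]

Rule 1: /ð/ before /tʃ/ (voiceless) → [θ]
After rule 1: ŋeŋtʃetoθtʃer
Rule 2: /ŋ/ before /tʃ/ (palatal) → [ɲ]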